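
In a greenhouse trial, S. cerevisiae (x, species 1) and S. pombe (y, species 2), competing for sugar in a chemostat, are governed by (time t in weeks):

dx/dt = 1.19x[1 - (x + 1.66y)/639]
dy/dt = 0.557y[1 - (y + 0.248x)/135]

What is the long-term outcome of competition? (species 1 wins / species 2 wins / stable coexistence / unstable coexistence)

Compare the nullcline intercepts: K1/α12 = 639/1.66 = 385 > K2 = 135; K2/α21 = 135/0.248 = 544 < K1 = 639.
Since the inequalities point opposite ways, species 1 can invade but species 2 cannot.

species 1 excludes species 2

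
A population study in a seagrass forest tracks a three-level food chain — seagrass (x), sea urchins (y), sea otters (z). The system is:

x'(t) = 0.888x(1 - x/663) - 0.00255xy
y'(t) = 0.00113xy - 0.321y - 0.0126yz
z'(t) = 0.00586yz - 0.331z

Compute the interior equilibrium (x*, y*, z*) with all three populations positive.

x* ≈ 555, y* ≈ 56.5, z* ≈ 24.3

From dz/dt = 0: 0.00586y* = 0.331, so y* = 56.5.
From dx/dt = 0: 0.888(1 - x*/663) = 0.00255·56.5, giving x* = 663·(1 - 0.162) = 555.
From dy/dt = 0: 0.00113·555 - 0.321 = 0.0126z*, so z* = 0.307/0.0126 = 24.3.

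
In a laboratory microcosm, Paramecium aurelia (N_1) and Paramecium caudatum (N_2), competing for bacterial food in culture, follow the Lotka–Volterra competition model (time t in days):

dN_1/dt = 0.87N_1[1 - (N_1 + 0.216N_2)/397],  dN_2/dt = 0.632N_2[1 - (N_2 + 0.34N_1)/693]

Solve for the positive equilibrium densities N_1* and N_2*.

Setting both brackets to zero gives the nullclines N_1 + 0.216N_2 = 397 and 0.34N_1 + N_2 = 693.
Substituting N_2 = 693 - 0.34N_1 into the first: N_1(1 - 0.216·0.34) = 397 - 0.216·693.
So N_1* = 247/0.927 = 267, and then N_2* = 693 - 0.34·267 = 602.

N_1* ≈ 267, N_2* ≈ 602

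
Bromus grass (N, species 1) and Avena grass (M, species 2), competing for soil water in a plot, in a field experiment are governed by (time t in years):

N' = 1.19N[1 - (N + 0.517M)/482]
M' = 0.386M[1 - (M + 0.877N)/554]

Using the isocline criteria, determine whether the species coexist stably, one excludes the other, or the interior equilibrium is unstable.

Compare the nullcline intercepts: K1/α12 = 482/0.517 = 932 > K2 = 554; K2/α21 = 554/0.877 = 632 > K1 = 482.
Since both inequalities hold, each species can invade when rare, so the interior equilibrium is stable.

stable coexistence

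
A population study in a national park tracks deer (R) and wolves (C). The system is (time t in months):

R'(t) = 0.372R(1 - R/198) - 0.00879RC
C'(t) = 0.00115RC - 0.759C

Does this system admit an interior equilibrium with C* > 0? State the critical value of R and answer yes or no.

The predator equation gives dC/dt > 0 only when R > 0.759/0.00115 = 660.
Without the predator, R → K = 198. Since 198 < 660, the predator cannot invade.

Threshold R = 660; K < 660, so no, the predator goes extinct.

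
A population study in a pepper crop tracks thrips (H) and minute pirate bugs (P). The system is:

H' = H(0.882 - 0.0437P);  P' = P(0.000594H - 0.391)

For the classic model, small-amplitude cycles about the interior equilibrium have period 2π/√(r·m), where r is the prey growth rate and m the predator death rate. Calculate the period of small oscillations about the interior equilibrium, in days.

T ≈ 10.7 days

Here r = 0.882 and m = 0.391, so r·m = 0.345.
ω = √0.345 = 0.587 per day, hence T = 2π/ω ≈ 10.7 days.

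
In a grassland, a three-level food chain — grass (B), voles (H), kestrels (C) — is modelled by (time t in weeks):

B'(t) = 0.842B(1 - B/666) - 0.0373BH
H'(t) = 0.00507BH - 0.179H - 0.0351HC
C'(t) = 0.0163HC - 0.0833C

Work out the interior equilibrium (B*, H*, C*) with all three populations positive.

B* ≈ 515, H* ≈ 5.11, C* ≈ 69.3

From dC/dt = 0: 0.0163H* = 0.0833, so H* = 5.11.
From dB/dt = 0: 0.842(1 - B*/666) = 0.0373·5.11, giving B* = 666·(1 - 0.226) = 515.
From dH/dt = 0: 0.00507·515 - 0.179 = 0.0351C*, so C* = 2.43/0.0351 = 69.3.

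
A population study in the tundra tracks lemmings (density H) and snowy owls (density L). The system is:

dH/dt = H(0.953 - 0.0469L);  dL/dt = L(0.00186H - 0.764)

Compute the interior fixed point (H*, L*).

Set dL/dt = 0 with L > 0: 0.00186H - 0.764 = 0, so H* = 0.764/0.00186 = 411.
Set dH/dt = 0 with H > 0: 0.953 - 0.0469L = 0, so L* = 0.953/0.0469 = 20.3.

H* ≈ 411, L* ≈ 20.3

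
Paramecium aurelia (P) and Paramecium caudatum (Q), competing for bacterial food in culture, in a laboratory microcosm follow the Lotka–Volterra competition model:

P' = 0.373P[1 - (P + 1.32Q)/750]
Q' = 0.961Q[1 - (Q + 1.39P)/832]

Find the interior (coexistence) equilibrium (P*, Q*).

Setting both brackets to zero gives the nullclines P + 1.32Q = 750 and 1.39P + Q = 832.
Substituting Q = 832 - 1.39P into the first: P(1 - 1.32·1.39) = 750 - 1.32·832.
So P* = -348/-0.835 = 417, and then Q* = 832 - 1.39·417 = 252.

P* ≈ 417, Q* ≈ 252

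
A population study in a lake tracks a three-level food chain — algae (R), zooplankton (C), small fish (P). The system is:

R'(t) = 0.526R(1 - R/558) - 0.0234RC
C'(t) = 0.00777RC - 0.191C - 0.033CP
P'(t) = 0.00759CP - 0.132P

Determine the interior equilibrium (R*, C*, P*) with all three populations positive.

From dP/dt = 0: 0.00759C* = 0.132, so C* = 17.4.
From dR/dt = 0: 0.526(1 - R*/558) = 0.0234·17.4, giving R* = 558·(1 - 0.774) = 126.
From dC/dt = 0: 0.00777·126 - 0.191 = 0.033P*, so P* = 0.79/0.033 = 23.9.

R* ≈ 126, C* ≈ 17.4, P* ≈ 23.9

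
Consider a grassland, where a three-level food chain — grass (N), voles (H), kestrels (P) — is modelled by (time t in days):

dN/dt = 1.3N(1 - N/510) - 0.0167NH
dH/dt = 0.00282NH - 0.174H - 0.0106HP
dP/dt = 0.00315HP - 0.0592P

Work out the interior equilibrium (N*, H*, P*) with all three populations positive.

From dP/dt = 0: 0.00315H* = 0.0592, so H* = 18.8.
From dN/dt = 0: 1.3(1 - N*/510) = 0.0167·18.8, giving N* = 510·(1 - 0.241) = 387.
From dH/dt = 0: 0.00282·387 - 0.174 = 0.0106P*, so P* = 0.917/0.0106 = 86.5.

N* ≈ 387, H* ≈ 18.8, P* ≈ 86.5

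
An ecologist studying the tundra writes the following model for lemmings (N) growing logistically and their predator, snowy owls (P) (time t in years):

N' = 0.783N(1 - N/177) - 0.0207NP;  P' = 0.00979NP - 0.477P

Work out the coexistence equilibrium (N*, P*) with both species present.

N* ≈ 48.7, P* ≈ 27.4

From dP/dt = 0 with P > 0: 0.00979N* = 0.477, so N* = 48.7.
Substitute into dN/dt = 0: 0.783(1 - 48.7/177) = 0.0207P*.
The bracket is 0.725, giving P* = 0.567/0.0207 = 27.4.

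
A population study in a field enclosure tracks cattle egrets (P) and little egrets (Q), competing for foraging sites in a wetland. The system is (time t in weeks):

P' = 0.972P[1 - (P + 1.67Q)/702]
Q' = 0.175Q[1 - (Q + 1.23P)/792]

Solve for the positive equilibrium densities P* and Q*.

Setting both brackets to zero gives the nullclines P + 1.67Q = 702 and 1.23P + Q = 792.
Substituting Q = 792 - 1.23P into the first: P(1 - 1.67·1.23) = 702 - 1.67·792.
So P* = -621/-1.05 = 589, and then Q* = 792 - 1.23·589 = 67.8.

P* ≈ 589, Q* ≈ 67.8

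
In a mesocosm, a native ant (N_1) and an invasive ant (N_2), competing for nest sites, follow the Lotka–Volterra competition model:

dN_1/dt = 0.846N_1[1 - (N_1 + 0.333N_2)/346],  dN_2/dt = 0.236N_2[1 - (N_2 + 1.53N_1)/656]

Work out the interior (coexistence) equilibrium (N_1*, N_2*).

N_1* ≈ 260, N_2* ≈ 258

Setting both brackets to zero gives the nullclines N_1 + 0.333N_2 = 346 and 1.53N_1 + N_2 = 656.
Substituting N_2 = 656 - 1.53N_1 into the first: N_1(1 - 0.333·1.53) = 346 - 0.333·656.
So N_1* = 128/0.491 = 260, and then N_2* = 656 - 1.53·260 = 258.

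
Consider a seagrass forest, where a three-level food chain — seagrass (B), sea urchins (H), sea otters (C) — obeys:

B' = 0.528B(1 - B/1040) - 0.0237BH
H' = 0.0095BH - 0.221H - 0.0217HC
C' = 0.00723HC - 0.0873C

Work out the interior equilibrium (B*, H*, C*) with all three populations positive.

B* ≈ 476, H* ≈ 12.1, C* ≈ 198

From dC/dt = 0: 0.00723H* = 0.0873, so H* = 12.1.
From dB/dt = 0: 0.528(1 - B*/1040) = 0.0237·12.1, giving B* = 1040·(1 - 0.542) = 476.
From dH/dt = 0: 0.0095·476 - 0.221 = 0.0217C*, so C* = 4.3/0.0217 = 198.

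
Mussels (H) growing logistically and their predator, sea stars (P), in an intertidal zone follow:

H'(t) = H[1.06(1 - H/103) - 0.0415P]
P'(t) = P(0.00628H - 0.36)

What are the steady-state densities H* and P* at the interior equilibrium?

From dP/dt = 0 with P > 0: 0.00628H* = 0.36, so H* = 57.3.
Substitute into dH/dt = 0: 1.06(1 - 57.3/103) = 0.0415P*.
The bracket is 0.443, giving P* = 0.47/0.0415 = 11.3.

H* ≈ 57.3, P* ≈ 11.3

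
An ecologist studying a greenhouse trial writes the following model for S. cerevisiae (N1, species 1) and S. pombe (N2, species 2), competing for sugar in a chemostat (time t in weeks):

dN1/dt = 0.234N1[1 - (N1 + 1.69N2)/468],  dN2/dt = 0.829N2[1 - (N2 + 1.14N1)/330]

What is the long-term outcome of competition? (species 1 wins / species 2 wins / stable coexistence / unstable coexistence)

unstable coexistence (outcome depends on initial conditions)

Compare the nullcline intercepts: K1/α12 = 468/1.69 = 277 < K2 = 330; K2/α21 = 330/1.14 = 289 < K1 = 468.
Since both are reversed, neither can invade when rare; the interior point is a saddle.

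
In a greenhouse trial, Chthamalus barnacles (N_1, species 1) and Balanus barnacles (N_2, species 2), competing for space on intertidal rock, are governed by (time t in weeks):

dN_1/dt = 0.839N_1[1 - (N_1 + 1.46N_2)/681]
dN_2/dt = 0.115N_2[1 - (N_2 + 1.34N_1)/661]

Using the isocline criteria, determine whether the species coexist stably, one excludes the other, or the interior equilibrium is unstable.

Compare the nullcline intercepts: K1/α12 = 681/1.46 = 466 < K2 = 661; K2/α21 = 661/1.34 = 493 < K1 = 681.
Since both are reversed, neither can invade when rare; the interior point is a saddle.

unstable coexistence (outcome depends on initial conditions)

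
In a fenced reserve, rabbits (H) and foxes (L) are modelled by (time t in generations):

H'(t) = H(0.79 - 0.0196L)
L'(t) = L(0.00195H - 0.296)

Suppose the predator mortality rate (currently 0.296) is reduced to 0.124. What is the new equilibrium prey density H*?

H* ≈ 63.6

At the interior fixed point, setting dL/dt = 0 with L > 0 fixes H* = (predator death rate)/(HL coefficient) — independent of the other coefficients.
With the change, H* = 0.124/0.00195 = 63.6; it falls from 152.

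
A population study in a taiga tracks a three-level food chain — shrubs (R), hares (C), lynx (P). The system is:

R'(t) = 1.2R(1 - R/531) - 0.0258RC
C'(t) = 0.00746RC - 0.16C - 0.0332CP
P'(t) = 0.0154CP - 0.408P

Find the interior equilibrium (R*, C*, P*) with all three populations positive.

R* ≈ 229, C* ≈ 26.5, P* ≈ 46.5

From dP/dt = 0: 0.0154C* = 0.408, so C* = 26.5.
From dR/dt = 0: 1.2(1 - R*/531) = 0.0258·26.5, giving R* = 531·(1 - 0.57) = 229.
From dC/dt = 0: 0.00746·229 - 0.16 = 0.0332P*, so P* = 1.54/0.0332 = 46.5.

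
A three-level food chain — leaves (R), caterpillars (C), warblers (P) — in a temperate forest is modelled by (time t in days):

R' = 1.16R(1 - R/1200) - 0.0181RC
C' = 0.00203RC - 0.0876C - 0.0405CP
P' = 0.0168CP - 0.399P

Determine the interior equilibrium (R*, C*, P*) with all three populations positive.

From dP/dt = 0: 0.0168C* = 0.399, so C* = 23.8.
From dR/dt = 0: 1.16(1 - R*/1200) = 0.0181·23.8, giving R* = 1200·(1 - 0.371) = 755.
From dC/dt = 0: 0.00203·755 - 0.0876 = 0.0405P*, so P* = 1.45/0.0405 = 35.7.

R* ≈ 755, C* ≈ 23.8, P* ≈ 35.7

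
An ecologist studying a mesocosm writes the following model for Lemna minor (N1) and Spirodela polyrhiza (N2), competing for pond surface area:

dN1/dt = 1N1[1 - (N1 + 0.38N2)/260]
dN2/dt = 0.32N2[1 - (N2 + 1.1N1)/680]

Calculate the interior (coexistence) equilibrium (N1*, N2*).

N1* ≈ 2.75, N2* ≈ 677

Setting both brackets to zero gives the nullclines N1 + 0.38N2 = 260 and 1.1N1 + N2 = 680.
Substituting N2 = 680 - 1.1N1 into the first: N1(1 - 0.38·1.1) = 260 - 0.38·680.
So N1* = 1.6/0.582 = 2.75, and then N2* = 680 - 1.1·2.75 = 677.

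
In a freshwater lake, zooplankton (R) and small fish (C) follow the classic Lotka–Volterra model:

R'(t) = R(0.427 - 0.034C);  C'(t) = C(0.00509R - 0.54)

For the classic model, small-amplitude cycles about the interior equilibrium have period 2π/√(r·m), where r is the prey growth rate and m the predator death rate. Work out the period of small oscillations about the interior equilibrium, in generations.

Here r = 0.427 and m = 0.54, so r·m = 0.231.
ω = √0.231 = 0.48 per generation, hence T = 2π/ω ≈ 13.1 generations.

T ≈ 13.1 generations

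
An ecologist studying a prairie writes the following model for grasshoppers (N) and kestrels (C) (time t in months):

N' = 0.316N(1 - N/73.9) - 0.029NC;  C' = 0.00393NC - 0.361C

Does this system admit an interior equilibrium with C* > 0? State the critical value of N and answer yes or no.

The predator equation gives dC/dt > 0 only when N > 0.361/0.00393 = 91.9.
Without the predator, N → K = 73.9. Since 73.9 < 91.9, the predator cannot invade.

Threshold N = 91.9; K < 91.9, so no, the predator goes extinct.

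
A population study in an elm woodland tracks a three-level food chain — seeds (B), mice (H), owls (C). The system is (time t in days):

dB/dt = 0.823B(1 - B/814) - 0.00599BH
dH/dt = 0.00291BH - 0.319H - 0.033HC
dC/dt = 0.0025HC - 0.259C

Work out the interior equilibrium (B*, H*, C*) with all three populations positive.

From dC/dt = 0: 0.0025H* = 0.259, so H* = 104.
From dB/dt = 0: 0.823(1 - B*/814) = 0.00599·104, giving B* = 814·(1 - 0.754) = 200.
From dH/dt = 0: 0.00291·200 - 0.319 = 0.033C*, so C* = 0.264/0.033 = 7.99.

B* ≈ 200, H* ≈ 104, C* ≈ 7.99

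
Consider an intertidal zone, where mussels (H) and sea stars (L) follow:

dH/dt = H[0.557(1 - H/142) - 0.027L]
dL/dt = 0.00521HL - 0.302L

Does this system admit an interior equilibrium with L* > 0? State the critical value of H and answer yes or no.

Threshold H = 58; K > 58, so yes, the predator persists.

The predator equation gives dL/dt > 0 only when H > 0.302/0.00521 = 58.
Without the predator, H → K = 142. Since 142 > 58, the predator can invade and persist.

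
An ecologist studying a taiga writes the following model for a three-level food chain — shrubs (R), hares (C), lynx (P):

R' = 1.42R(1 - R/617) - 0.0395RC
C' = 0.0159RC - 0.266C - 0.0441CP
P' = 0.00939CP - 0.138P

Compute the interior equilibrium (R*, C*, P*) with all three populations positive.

R* ≈ 365, C* ≈ 14.7, P* ≈ 125

From dP/dt = 0: 0.00939C* = 0.138, so C* = 14.7.
From dR/dt = 0: 1.42(1 - R*/617) = 0.0395·14.7, giving R* = 617·(1 - 0.409) = 365.
From dC/dt = 0: 0.0159·365 - 0.266 = 0.0441P*, so P* = 5.53/0.0441 = 125.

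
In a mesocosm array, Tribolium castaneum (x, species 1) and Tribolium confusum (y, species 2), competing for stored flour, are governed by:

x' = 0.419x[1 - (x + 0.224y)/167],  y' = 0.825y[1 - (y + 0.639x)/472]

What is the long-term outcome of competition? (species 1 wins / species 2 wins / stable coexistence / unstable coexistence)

stable coexistence

Compare the nullcline intercepts: K1/α12 = 167/0.224 = 746 > K2 = 472; K2/α21 = 472/0.639 = 739 > K1 = 167.
Since both inequalities hold, each species can invade when rare, so the interior equilibrium is stable.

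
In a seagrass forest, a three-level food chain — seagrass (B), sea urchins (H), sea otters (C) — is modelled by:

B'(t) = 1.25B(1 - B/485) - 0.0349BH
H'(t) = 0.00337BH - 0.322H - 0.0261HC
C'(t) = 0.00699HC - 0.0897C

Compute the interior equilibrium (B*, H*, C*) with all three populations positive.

From dC/dt = 0: 0.00699H* = 0.0897, so H* = 12.8.
From dB/dt = 0: 1.25(1 - B*/485) = 0.0349·12.8, giving B* = 485·(1 - 0.358) = 311.
From dH/dt = 0: 0.00337·311 - 0.322 = 0.0261C*, so C* = 0.727/0.0261 = 27.8.

B* ≈ 311, H* ≈ 12.8, C* ≈ 27.8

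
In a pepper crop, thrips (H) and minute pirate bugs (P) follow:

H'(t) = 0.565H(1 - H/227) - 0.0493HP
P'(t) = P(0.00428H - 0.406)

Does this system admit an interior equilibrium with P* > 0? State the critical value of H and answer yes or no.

Threshold H = 94.9; K > 94.9, so yes, the predator persists.

The predator equation gives dP/dt > 0 only when H > 0.406/0.00428 = 94.9.
Without the predator, H → K = 227. Since 227 > 94.9, the predator can invade and persist.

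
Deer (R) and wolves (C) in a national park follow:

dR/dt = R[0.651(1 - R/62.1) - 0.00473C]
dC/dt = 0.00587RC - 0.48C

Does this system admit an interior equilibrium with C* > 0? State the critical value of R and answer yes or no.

The predator equation gives dC/dt > 0 only when R > 0.48/0.00587 = 81.8.
Without the predator, R → K = 62.1. Since 62.1 < 81.8, the predator cannot invade.

Threshold R = 81.8; K < 81.8, so no, the predator goes extinct.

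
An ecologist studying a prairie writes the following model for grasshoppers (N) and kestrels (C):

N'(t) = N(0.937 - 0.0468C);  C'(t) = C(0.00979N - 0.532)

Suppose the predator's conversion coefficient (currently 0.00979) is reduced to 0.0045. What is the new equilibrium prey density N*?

At the interior fixed point, setting dC/dt = 0 with C > 0 fixes N* = (predator death rate)/(NC coefficient) — independent of the other coefficients.
With the change, N* = 0.532/0.0045 = 118; it rises from 54.3.

N* ≈ 118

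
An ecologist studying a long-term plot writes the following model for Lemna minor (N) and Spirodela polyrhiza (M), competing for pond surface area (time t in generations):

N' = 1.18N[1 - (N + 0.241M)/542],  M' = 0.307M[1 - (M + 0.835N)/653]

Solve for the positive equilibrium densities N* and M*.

N* ≈ 482, M* ≈ 251

Setting both brackets to zero gives the nullclines N + 0.241M = 542 and 0.835N + M = 653.
Substituting M = 653 - 0.835N into the first: N(1 - 0.241·0.835) = 542 - 0.241·653.
So N* = 385/0.799 = 482, and then M* = 653 - 0.835·482 = 251.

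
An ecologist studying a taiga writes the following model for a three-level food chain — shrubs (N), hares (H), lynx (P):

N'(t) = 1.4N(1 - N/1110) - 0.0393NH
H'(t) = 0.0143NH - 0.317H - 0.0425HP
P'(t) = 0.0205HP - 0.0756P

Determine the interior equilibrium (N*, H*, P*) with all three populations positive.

N* ≈ 995, H* ≈ 3.69, P* ≈ 327

From dP/dt = 0: 0.0205H* = 0.0756, so H* = 3.69.
From dN/dt = 0: 1.4(1 - N*/1110) = 0.0393·3.69, giving N* = 1110·(1 - 0.104) = 995.
From dH/dt = 0: 0.0143·995 - 0.317 = 0.0425P*, so P* = 13.9/0.0425 = 327.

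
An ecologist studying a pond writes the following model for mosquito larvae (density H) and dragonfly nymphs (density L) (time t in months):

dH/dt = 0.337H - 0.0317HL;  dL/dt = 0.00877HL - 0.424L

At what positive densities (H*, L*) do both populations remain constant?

Set dL/dt = 0 with L > 0: 0.00877H - 0.424 = 0, so H* = 0.424/0.00877 = 48.3.
Set dH/dt = 0 with H > 0: 0.337 - 0.0317L = 0, so L* = 0.337/0.0317 = 10.6.

H* ≈ 48.3, L* ≈ 10.6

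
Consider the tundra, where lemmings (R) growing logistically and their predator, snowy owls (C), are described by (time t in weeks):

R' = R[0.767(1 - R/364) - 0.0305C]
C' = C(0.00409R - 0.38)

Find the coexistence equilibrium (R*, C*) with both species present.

From dC/dt = 0 with C > 0: 0.00409R* = 0.38, so R* = 92.9.
Substitute into dR/dt = 0: 0.767(1 - 92.9/364) = 0.0305C*.
The bracket is 0.745, giving C* = 0.571/0.0305 = 18.7.

R* ≈ 92.9, C* ≈ 18.7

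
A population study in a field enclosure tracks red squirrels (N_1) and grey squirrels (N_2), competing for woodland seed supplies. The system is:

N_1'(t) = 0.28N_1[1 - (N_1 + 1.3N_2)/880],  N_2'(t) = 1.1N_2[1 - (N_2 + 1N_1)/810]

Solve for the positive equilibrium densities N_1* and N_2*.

Setting both brackets to zero gives the nullclines N_1 + 1.3N_2 = 880 and 1N_1 + N_2 = 810.
Substituting N_2 = 810 - 1N_1 into the first: N_1(1 - 1.3·1) = 880 - 1.3·810.
So N_1* = -173/-0.3 = 577, and then N_2* = 810 - 1·577 = 233.

N_1* ≈ 577, N_2* ≈ 233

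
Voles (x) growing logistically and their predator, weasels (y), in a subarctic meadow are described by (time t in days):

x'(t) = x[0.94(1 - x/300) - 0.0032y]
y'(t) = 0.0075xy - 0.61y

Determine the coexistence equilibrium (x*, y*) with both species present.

From dy/dt = 0 with y > 0: 0.0075x* = 0.61, so x* = 81.3.
Substitute into dx/dt = 0: 0.94(1 - 81.3/300) = 0.0032y*.
The bracket is 0.729, giving y* = 0.685/0.0032 = 214.

x* ≈ 81.3, y* ≈ 214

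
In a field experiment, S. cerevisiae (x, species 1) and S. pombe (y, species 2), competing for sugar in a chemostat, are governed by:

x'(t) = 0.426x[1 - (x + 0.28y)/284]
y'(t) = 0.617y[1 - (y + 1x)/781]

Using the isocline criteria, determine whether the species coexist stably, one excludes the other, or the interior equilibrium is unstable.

Compare the nullcline intercepts: K1/α12 = 284/0.28 = 1010 > K2 = 781; K2/α21 = 781/1 = 781 > K1 = 284.
Since both inequalities hold, each species can invade when rare, so the interior equilibrium is stable.

stable coexistence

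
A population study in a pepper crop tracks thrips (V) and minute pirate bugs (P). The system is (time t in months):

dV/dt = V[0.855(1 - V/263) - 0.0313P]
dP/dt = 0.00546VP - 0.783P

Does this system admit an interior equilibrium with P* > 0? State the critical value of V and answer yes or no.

Threshold V = 143; K > 143, so yes, the predator persists.

The predator equation gives dP/dt > 0 only when V > 0.783/0.00546 = 143.
Without the predator, V → K = 263. Since 263 > 143, the predator can invade and persist.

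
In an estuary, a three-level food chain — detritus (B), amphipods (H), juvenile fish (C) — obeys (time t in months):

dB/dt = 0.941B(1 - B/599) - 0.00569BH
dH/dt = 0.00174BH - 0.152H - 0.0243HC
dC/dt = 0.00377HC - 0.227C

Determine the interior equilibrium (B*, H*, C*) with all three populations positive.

From dC/dt = 0: 0.00377H* = 0.227, so H* = 60.2.
From dB/dt = 0: 0.941(1 - B*/599) = 0.00569·60.2, giving B* = 599·(1 - 0.364) = 381.
From dH/dt = 0: 0.00174·381 - 0.152 = 0.0243C*, so C* = 0.511/0.0243 = 21.

B* ≈ 381, H* ≈ 60.2, C* ≈ 21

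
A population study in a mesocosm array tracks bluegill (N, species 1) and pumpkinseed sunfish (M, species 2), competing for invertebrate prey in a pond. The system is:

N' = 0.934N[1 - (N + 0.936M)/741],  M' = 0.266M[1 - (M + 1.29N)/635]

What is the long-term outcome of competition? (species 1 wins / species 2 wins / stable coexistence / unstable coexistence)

Compare the nullcline intercepts: K1/α12 = 741/0.936 = 792 > K2 = 635; K2/α21 = 635/1.29 = 492 < K1 = 741.
Since the inequalities point opposite ways, species 1 can invade but species 2 cannot.

species 1 excludes species 2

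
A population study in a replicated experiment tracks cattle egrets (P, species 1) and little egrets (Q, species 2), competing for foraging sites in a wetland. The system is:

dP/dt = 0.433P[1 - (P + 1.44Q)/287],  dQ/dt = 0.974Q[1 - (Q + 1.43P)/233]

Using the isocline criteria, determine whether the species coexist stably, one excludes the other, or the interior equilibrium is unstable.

unstable coexistence (outcome depends on initial conditions)

Compare the nullcline intercepts: K1/α12 = 287/1.44 = 199 < K2 = 233; K2/α21 = 233/1.43 = 163 < K1 = 287.
Since both are reversed, neither can invade when rare; the interior point is a saddle.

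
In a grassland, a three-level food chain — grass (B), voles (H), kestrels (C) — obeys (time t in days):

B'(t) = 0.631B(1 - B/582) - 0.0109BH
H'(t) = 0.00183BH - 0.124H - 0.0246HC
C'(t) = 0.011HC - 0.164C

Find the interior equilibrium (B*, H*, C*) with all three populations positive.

From dC/dt = 0: 0.011H* = 0.164, so H* = 14.9.
From dB/dt = 0: 0.631(1 - B*/582) = 0.0109·14.9, giving B* = 582·(1 - 0.258) = 432.
From dH/dt = 0: 0.00183·432 - 0.124 = 0.0246C*, so C* = 0.667/0.0246 = 27.1.

B* ≈ 432, H* ≈ 14.9, C* ≈ 27.1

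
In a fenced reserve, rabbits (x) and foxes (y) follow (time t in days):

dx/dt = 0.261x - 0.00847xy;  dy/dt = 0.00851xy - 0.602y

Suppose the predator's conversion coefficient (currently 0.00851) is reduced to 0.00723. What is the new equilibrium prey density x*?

x* ≈ 83.3

At the interior fixed point, setting dy/dt = 0 with y > 0 fixes x* = (predator death rate)/(xy coefficient) — independent of the other coefficients.
With the change, x* = 0.602/0.00723 = 83.3; it rises from 70.7.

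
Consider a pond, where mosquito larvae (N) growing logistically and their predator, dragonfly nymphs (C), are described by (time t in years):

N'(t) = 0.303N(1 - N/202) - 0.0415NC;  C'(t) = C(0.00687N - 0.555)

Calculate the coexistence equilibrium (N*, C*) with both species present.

From dC/dt = 0 with C > 0: 0.00687N* = 0.555, so N* = 80.8.
Substitute into dN/dt = 0: 0.303(1 - 80.8/202) = 0.0415C*.
The bracket is 0.6, giving C* = 0.182/0.0415 = 4.38.

N* ≈ 80.8, C* ≈ 4.38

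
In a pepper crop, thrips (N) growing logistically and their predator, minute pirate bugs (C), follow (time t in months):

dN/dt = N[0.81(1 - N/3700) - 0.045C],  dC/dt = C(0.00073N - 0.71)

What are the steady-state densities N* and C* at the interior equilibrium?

N* ≈ 973, C* ≈ 13.3

From dC/dt = 0 with C > 0: 0.00073N* = 0.71, so N* = 973.
Substitute into dN/dt = 0: 0.81(1 - 973/3700) = 0.045C*.
The bracket is 0.737, giving C* = 0.597/0.045 = 13.3.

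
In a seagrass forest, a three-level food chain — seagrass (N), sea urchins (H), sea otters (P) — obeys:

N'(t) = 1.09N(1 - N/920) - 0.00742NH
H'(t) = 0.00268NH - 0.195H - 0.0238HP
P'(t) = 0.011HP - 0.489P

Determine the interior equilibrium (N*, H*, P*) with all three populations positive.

From dP/dt = 0: 0.011H* = 0.489, so H* = 44.5.
From dN/dt = 0: 1.09(1 - N*/920) = 0.00742·44.5, giving N* = 920·(1 - 0.303) = 642.
From dH/dt = 0: 0.00268·642 - 0.195 = 0.0238P*, so P* = 1.52/0.0238 = 64.1.

N* ≈ 642, H* ≈ 44.5, P* ≈ 64.1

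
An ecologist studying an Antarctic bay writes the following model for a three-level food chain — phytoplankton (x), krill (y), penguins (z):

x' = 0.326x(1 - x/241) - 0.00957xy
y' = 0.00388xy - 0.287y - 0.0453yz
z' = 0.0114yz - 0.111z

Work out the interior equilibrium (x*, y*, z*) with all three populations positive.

From dz/dt = 0: 0.0114y* = 0.111, so y* = 9.74.
From dx/dt = 0: 0.326(1 - x*/241) = 0.00957·9.74, giving x* = 241·(1 - 0.286) = 172.
From dy/dt = 0: 0.00388·172 - 0.287 = 0.0453z*, so z* = 0.381/0.0453 = 8.41.

x* ≈ 172, y* ≈ 9.74, z* ≈ 8.41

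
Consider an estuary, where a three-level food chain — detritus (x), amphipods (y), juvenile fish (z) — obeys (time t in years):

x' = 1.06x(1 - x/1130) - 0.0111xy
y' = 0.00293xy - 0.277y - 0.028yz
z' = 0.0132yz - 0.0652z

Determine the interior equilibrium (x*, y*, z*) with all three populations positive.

x* ≈ 1070, y* ≈ 4.94, z* ≈ 102

From dz/dt = 0: 0.0132y* = 0.0652, so y* = 4.94.
From dx/dt = 0: 1.06(1 - x*/1130) = 0.0111·4.94, giving x* = 1130·(1 - 0.0517) = 1070.
From dy/dt = 0: 0.00293·1070 - 0.277 = 0.028z*, so z* = 2.86/0.028 = 102.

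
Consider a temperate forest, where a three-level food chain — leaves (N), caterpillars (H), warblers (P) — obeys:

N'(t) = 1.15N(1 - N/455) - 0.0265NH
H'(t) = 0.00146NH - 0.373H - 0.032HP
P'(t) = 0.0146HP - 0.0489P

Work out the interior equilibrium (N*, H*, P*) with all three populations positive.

From dP/dt = 0: 0.0146H* = 0.0489, so H* = 3.35.
From dN/dt = 0: 1.15(1 - N*/455) = 0.0265·3.35, giving N* = 455·(1 - 0.0772) = 420.
From dH/dt = 0: 0.00146·420 - 0.373 = 0.032P*, so P* = 0.24/0.032 = 7.5.

N* ≈ 420, H* ≈ 3.35, P* ≈ 7.5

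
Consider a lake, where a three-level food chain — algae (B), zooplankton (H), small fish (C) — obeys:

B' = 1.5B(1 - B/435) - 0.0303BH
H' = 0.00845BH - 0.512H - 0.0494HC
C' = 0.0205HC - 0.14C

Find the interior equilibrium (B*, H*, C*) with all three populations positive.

B* ≈ 375, H* ≈ 6.83, C* ≈ 53.8

From dC/dt = 0: 0.0205H* = 0.14, so H* = 6.83.
From dB/dt = 0: 1.5(1 - B*/435) = 0.0303·6.83, giving B* = 435·(1 - 0.138) = 375.
From dH/dt = 0: 0.00845·375 - 0.512 = 0.0494C*, so C* = 2.66/0.0494 = 53.8.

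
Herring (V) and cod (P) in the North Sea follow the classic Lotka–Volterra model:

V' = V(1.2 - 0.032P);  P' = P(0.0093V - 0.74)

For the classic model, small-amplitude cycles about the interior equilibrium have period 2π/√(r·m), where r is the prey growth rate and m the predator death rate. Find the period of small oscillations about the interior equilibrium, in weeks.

T ≈ 6.67 weeks

Here r = 1.2 and m = 0.74, so r·m = 0.888.
ω = √0.888 = 0.942 per week, hence T = 2π/ω ≈ 6.67 weeks.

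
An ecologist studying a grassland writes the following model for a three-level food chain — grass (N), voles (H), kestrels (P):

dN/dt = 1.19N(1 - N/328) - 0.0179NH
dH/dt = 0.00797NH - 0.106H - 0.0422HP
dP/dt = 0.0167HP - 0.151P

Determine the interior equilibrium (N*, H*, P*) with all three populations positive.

From dP/dt = 0: 0.0167H* = 0.151, so H* = 9.04.
From dN/dt = 0: 1.19(1 - N*/328) = 0.0179·9.04, giving N* = 328·(1 - 0.136) = 283.
From dH/dt = 0: 0.00797·283 - 0.106 = 0.0422P*, so P* = 2.15/0.0422 = 51.

N* ≈ 283, H* ≈ 9.04, P* ≈ 51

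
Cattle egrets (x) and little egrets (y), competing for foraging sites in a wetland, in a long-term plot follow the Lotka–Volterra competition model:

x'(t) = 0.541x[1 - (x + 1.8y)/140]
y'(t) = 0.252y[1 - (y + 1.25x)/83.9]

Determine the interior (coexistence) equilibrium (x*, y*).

x* ≈ 8.82, y* ≈ 72.9

Setting both brackets to zero gives the nullclines x + 1.8y = 140 and 1.25x + y = 83.9.
Substituting y = 83.9 - 1.25x into the first: x(1 - 1.8·1.25) = 140 - 1.8·83.9.
So x* = -11/-1.25 = 8.82, and then y* = 83.9 - 1.25·8.82 = 72.9.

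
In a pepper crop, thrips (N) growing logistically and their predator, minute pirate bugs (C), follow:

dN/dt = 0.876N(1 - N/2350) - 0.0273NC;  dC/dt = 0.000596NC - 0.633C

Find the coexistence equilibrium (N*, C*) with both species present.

From dC/dt = 0 with C > 0: 0.000596N* = 0.633, so N* = 1060.
Substitute into dN/dt = 0: 0.876(1 - 1060/2350) = 0.0273C*.
The bracket is 0.548, giving C* = 0.48/0.0273 = 17.6.

N* ≈ 1060, C* ≈ 17.6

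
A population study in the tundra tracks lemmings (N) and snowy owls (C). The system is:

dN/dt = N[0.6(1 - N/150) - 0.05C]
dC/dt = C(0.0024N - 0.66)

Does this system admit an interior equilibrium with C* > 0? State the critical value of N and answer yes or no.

The predator equation gives dC/dt > 0 only when N > 0.66/0.0024 = 275.
Without the predator, N → K = 150. Since 150 < 275, the predator cannot invade.

Threshold N = 275; K < 275, so no, the predator goes extinct.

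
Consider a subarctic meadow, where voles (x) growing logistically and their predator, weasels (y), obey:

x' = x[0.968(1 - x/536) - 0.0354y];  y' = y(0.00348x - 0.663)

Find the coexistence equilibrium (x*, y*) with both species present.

x* ≈ 191, y* ≈ 17.6

From dy/dt = 0 with y > 0: 0.00348x* = 0.663, so x* = 191.
Substitute into dx/dt = 0: 0.968(1 - 191/536) = 0.0354y*.
The bracket is 0.645, giving y* = 0.624/0.0354 = 17.6.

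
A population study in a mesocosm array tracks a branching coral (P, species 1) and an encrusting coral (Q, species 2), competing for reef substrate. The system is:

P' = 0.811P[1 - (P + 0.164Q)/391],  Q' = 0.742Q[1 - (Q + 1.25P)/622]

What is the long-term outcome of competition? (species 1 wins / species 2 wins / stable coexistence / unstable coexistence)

stable coexistence

Compare the nullcline intercepts: K1/α12 = 391/0.164 = 2380 > K2 = 622; K2/α21 = 622/1.25 = 498 > K1 = 391.
Since both inequalities hold, each species can invade when rare, so the interior equilibrium is stable.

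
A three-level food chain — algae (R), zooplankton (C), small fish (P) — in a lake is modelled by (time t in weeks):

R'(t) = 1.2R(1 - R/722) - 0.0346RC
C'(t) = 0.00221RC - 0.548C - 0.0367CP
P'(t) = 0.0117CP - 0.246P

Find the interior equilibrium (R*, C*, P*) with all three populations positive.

R* ≈ 284, C* ≈ 21, P* ≈ 2.19

From dP/dt = 0: 0.0117C* = 0.246, so C* = 21.
From dR/dt = 0: 1.2(1 - R*/722) = 0.0346·21, giving R* = 722·(1 - 0.606) = 284.
From dC/dt = 0: 0.00221·284 - 0.548 = 0.0367P*, so P* = 0.0803/0.0367 = 2.19.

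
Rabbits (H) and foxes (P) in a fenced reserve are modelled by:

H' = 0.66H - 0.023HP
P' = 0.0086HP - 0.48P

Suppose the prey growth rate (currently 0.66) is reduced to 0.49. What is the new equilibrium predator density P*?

At the interior fixed point, setting dH/dt = 0 with H > 0 fixes P* = (prey growth rate)/(HP coefficient) — independent of the other coefficients.
With the change, P* = 0.49/0.023 = 21.3; it falls from 28.7.

P* ≈ 21.3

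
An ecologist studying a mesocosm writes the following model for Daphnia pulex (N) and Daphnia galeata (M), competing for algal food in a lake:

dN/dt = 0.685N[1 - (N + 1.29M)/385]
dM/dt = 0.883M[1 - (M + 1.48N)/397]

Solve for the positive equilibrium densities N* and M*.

N* ≈ 140, M* ≈ 190

Setting both brackets to zero gives the nullclines N + 1.29M = 385 and 1.48N + M = 397.
Substituting M = 397 - 1.48N into the first: N(1 - 1.29·1.48) = 385 - 1.29·397.
So N* = -127/-0.909 = 140, and then M* = 397 - 1.48·140 = 190.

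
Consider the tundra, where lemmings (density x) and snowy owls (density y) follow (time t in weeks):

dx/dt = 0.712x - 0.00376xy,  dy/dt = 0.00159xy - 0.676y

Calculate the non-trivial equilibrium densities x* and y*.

x* ≈ 425, y* ≈ 189

Set dy/dt = 0 with y > 0: 0.00159x - 0.676 = 0, so x* = 0.676/0.00159 = 425.
Set dx/dt = 0 with x > 0: 0.712 - 0.00376y = 0, so y* = 0.712/0.00376 = 189.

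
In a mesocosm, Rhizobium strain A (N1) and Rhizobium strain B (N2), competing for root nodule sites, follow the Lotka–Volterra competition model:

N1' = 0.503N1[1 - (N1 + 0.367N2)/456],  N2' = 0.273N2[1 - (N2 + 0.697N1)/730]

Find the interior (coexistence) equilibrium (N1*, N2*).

N1* ≈ 253, N2* ≈ 554

Setting both brackets to zero gives the nullclines N1 + 0.367N2 = 456 and 0.697N1 + N2 = 730.
Substituting N2 = 730 - 0.697N1 into the first: N1(1 - 0.367·0.697) = 456 - 0.367·730.
So N1* = 188/0.744 = 253, and then N2* = 730 - 0.697·253 = 554.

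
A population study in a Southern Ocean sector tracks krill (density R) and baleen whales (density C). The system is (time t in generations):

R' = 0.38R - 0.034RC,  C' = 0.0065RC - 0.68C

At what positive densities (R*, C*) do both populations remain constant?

Set dC/dt = 0 with C > 0: 0.0065R - 0.68 = 0, so R* = 0.68/0.0065 = 105.
Set dR/dt = 0 with R > 0: 0.38 - 0.034C = 0, so C* = 0.38/0.034 = 11.2.

R* ≈ 105, C* ≈ 11.2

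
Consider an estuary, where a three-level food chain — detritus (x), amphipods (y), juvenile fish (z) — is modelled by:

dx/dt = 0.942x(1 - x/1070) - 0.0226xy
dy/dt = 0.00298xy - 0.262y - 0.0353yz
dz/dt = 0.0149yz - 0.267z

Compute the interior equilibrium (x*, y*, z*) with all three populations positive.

From dz/dt = 0: 0.0149y* = 0.267, so y* = 17.9.
From dx/dt = 0: 0.942(1 - x*/1070) = 0.0226·17.9, giving x* = 1070·(1 - 0.43) = 610.
From dy/dt = 0: 0.00298·610 - 0.262 = 0.0353z*, so z* = 1.56/0.0353 = 44.1.

x* ≈ 610, y* ≈ 17.9, z* ≈ 44.1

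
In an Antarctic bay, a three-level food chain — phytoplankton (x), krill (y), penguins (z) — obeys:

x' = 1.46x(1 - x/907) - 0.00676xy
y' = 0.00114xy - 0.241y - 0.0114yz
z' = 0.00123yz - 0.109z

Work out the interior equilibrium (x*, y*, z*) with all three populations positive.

From dz/dt = 0: 0.00123y* = 0.109, so y* = 88.6.
From dx/dt = 0: 1.46(1 - x*/907) = 0.00676·88.6, giving x* = 907·(1 - 0.41) = 535.
From dy/dt = 0: 0.00114·535 - 0.241 = 0.0114z*, so z* = 0.369/0.0114 = 32.3.

x* ≈ 535, y* ≈ 88.6, z* ≈ 32.3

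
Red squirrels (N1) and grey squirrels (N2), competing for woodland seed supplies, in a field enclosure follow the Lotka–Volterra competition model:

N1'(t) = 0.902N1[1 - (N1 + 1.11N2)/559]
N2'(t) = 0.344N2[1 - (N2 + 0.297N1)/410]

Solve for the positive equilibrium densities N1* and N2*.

Setting both brackets to zero gives the nullclines N1 + 1.11N2 = 559 and 0.297N1 + N2 = 410.
Substituting N2 = 410 - 0.297N1 into the first: N1(1 - 1.11·0.297) = 559 - 1.11·410.
So N1* = 104/0.67 = 155, and then N2* = 410 - 0.297·155 = 364.

N1* ≈ 155, N2* ≈ 364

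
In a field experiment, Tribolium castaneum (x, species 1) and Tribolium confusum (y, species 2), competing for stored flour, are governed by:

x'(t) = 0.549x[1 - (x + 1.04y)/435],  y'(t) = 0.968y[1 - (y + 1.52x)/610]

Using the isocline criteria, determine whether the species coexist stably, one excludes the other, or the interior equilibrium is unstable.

unstable coexistence (outcome depends on initial conditions)

Compare the nullcline intercepts: K1/α12 = 435/1.04 = 418 < K2 = 610; K2/α21 = 610/1.52 = 401 < K1 = 435.
Since both are reversed, neither can invade when rare; the interior point is a saddle.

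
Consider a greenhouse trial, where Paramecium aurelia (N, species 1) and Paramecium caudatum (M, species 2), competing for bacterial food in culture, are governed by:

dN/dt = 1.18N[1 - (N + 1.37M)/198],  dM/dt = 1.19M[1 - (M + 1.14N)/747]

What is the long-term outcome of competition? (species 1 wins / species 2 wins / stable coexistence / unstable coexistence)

Compare the nullcline intercepts: K1/α12 = 198/1.37 = 145 < K2 = 747; K2/α21 = 747/1.14 = 655 > K1 = 198.
Since the inequalities point opposite ways, species 2 can invade but species 1 cannot.

species 2 excludes species 1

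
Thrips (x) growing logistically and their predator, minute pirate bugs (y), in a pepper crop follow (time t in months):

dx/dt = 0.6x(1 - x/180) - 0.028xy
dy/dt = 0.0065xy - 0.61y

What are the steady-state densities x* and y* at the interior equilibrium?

x* ≈ 93.8, y* ≈ 10.3

From dy/dt = 0 with y > 0: 0.0065x* = 0.61, so x* = 93.8.
Substitute into dx/dt = 0: 0.6(1 - 93.8/180) = 0.028y*.
The bracket is 0.479, giving y* = 0.287/0.028 = 10.3.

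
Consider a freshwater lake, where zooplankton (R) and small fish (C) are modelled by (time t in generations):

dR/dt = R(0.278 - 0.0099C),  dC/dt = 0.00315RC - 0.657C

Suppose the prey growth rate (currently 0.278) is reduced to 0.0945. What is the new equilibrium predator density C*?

At the interior fixed point, setting dR/dt = 0 with R > 0 fixes C* = (prey growth rate)/(RC coefficient) — independent of the other coefficients.
With the change, C* = 0.0945/0.0099 = 9.55; it falls from 28.1.

C* ≈ 9.55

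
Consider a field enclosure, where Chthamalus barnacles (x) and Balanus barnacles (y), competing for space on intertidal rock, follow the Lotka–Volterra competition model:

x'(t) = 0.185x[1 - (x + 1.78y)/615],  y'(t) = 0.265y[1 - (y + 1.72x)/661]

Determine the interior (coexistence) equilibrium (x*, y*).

Setting both brackets to zero gives the nullclines x + 1.78y = 615 and 1.72x + y = 661.
Substituting y = 661 - 1.72x into the first: x(1 - 1.78·1.72) = 615 - 1.78·661.
So x* = -562/-2.06 = 272, and then y* = 661 - 1.72·272 = 192.

x* ≈ 272, y* ≈ 192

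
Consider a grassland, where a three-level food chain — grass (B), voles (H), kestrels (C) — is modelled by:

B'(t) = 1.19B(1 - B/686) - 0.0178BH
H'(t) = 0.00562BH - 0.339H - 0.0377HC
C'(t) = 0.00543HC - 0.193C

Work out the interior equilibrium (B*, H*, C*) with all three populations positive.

From dC/dt = 0: 0.00543H* = 0.193, so H* = 35.5.
From dB/dt = 0: 1.19(1 - B*/686) = 0.0178·35.5, giving B* = 686·(1 - 0.532) = 321.
From dH/dt = 0: 0.00562·321 - 0.339 = 0.0377C*, so C* = 1.47/0.0377 = 38.9.

B* ≈ 321, H* ≈ 35.5, C* ≈ 38.9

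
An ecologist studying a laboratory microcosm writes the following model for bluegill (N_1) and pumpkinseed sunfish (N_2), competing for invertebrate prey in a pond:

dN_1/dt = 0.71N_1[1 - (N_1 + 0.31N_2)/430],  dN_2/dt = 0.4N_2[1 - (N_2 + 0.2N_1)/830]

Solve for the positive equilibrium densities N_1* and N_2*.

N_1* ≈ 184, N_2* ≈ 793

Setting both brackets to zero gives the nullclines N_1 + 0.31N_2 = 430 and 0.2N_1 + N_2 = 830.
Substituting N_2 = 830 - 0.2N_1 into the first: N_1(1 - 0.31·0.2) = 430 - 0.31·830.
So N_1* = 173/0.938 = 184, and then N_2* = 830 - 0.2·184 = 793.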